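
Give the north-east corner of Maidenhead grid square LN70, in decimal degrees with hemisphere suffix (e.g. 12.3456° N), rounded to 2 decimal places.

Field L=11, N=13: +11·20° lon, +13·10° lat → SW at lon 40°, lat 40°.
Square 7, 0: +7·2° lon, +0·1° lat → SW at lon 54°, lat 40°.
Cell spans 2° lon × 1° lat. NE corner is SW corner plus one full cell.
latitude 41.00° N, longitude 56.00° E.

41.00° N, 56.00° E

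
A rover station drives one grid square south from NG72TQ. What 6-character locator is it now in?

NG72tp

Latitude subsquare q = 16; −1 → 15 = p.
The longitude characters are unchanged.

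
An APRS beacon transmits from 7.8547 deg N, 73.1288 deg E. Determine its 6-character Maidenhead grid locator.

MJ67nu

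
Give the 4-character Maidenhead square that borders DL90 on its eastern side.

EL00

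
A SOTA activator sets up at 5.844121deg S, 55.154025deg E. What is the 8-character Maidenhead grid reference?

LI74nd87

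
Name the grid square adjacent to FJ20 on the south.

Latitude square 0; −1 → -1, wraps to 9, carry into field.
Latitude field J = 9; −1 → 8 = I.
The longitude characters are unchanged.

FI29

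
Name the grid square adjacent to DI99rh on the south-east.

DI99sg

Longitude subsquare r = 17; +1 → 18 = s.
Latitude subsquare h = 7; −1 → 6 = g.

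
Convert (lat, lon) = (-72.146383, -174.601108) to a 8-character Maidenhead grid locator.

AB27qu74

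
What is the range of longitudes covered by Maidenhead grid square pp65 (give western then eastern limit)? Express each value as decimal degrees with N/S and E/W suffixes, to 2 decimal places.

Field P=15, P=15: +15·20° lon, +15·10° lat → SW at lon 120°, lat 60°.
Square 6, 5: +6·2° lon, +5·1° lat → SW at lon 132°, lat 65°.
Cell spans 2° lon × 1° lat.
west 132.00° E, east 134.00° E.

132.00° E, 134.00° E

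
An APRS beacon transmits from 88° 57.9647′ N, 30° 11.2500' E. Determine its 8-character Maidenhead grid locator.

Shift to the Maidenhead origin (180°W, 90°S): lon 210.18750, lat 178.96608.
Field (20°×10°, letters A–R): 210.18750/20 → 10 → K, 178.96608/10 → 17 → R; chars KR.
Square (2°×1°, digits 0–9): 10.18750/2 → 5, 8.96608/1 → 8; chars 58.
Subsquare (5′×2.5′, letters a–x): 0.18750/0.0833333 → 2 → c, 0.96608/0.0416667 → 23 → x; chars cx.
Extended square (30″×15″, digits 0–9): 0.02083/0.00833333 → 2, 0.00774/0.00416667 → 1; chars 21.

KR58cx21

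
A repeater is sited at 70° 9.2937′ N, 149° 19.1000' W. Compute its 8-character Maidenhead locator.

BQ50id17

Offset from 180°W / 90°S: lon 30.68167°, lat 160.15490°.
Field: lon ⌊30.68167/20⌋ = 1 → B; lat ⌊160.15490/10⌋ = 16 → Q.
Square: lon ⌊10.68167/2⌋ = 5; lat ⌊0.15490/1⌋ = 0.
Subsquare: lon ⌊0.68167/0.0833333⌋ = 8 → i; lat ⌊0.15490/0.0416667⌋ = 3 → d.
Extended square: lon ⌊0.01500/0.00833333⌋ = 1; lat ⌊0.02990/0.00416667⌋ = 7.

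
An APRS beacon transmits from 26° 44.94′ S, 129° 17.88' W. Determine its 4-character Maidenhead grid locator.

CG53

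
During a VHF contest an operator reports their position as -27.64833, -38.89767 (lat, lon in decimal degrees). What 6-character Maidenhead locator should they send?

HG02ni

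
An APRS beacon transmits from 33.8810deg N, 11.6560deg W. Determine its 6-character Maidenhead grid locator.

Add 180° to longitude and 90° to latitude: 168.3440, 123.8810.
Field: 168.3440/20 → 8 → I, 123.8810/10 → 12 → M; chars IM.
Square: 8.3440/2 → 4, 3.8810/1 → 3; chars 43.
Subsquare: 0.3440/0.0833333 → 4 → e, 0.8810/0.0416667 → 21 → v; chars ev.

IM43ev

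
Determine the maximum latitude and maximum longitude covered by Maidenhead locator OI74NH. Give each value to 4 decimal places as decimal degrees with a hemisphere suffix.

5.6667° S, 115.1667° E

Field O=14, I=8: +14·20° lon, +8·10° lat → SW at lon 100°, lat -10°.
Square 7, 4: +7·2° lon, +4·1° lat → SW at lon 114°, lat -6°.
Subsquare n=13, h=7: +13·0.0833333° lon, +7·0.0416667° lat → SW at lon 115.083°, lat -5.70833°.
Cell spans 0.0833333° lon × 0.0416667° lat. NE corner is SW corner plus one full cell.
latitude 5.6667° S, longitude 115.1667° E.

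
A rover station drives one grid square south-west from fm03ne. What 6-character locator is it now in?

Longitude subsquare n = 13; −1 → 12 = m.
Latitude subsquare e = 4; −1 → 3 = d.

FM03md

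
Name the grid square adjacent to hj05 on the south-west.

Longitude square 0; −1 → -1, wraps to 9, carry into field.
Longitude field H = 7; −1 → 6 = G.
Latitude square 5; −1 → 4.

GJ94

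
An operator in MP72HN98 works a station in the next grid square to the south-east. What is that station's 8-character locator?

MP72in07

Longitude extended square 9; +1 → 10, wraps to 0, carry into subsquare.
Longitude subsquare h = 7; +1 → 8 = i.
Latitude extended square 8; −1 → 7.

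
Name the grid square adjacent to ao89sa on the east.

AO89ta

Longitude subsquare s = 18; +1 → 19 = t.
The latitude characters are unchanged.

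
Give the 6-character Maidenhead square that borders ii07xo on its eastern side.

II17ao

Longitude subsquare x = 23; +1 → 24, wraps to 0 = a, carry into square.
Longitude square 0; +1 → 1.
The latitude characters are unchanged.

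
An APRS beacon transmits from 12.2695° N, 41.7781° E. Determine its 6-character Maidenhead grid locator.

Offset from 180°W / 90°S: lon 221.7781°, lat 102.2695°.
Field (20°×10°, letters A–R): 221.7781/20 → 11 → L, 102.2695/10 → 10 → K; chars LK.
Square (2°×1°, digits 0–9): 1.7781/2 → 0, 2.2695/1 → 2; chars 02.
Subsquare (5′×2.5′, letters a–x): 1.7781/0.0833333 → 21 → v, 0.2695/0.0416667 → 6 → g; chars vg.

LK02vg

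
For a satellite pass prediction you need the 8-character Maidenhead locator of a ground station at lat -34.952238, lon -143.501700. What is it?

Shift to the Maidenhead origin (180°W, 90°S): lon 36.49830, lat 55.04776.
Field (20°×10°, letters A–R): 36.49830/20 → 1 → B, 55.04776/10 → 5 → F; chars BF.
Square (2°×1°, digits 0–9): 16.49830/2 → 8, 5.04776/1 → 5; chars 85.
Subsquare (5′×2.5′, letters a–x): 0.49830/0.0833333 → 5 → f, 0.04776/0.0416667 → 1 → b; chars fb.
Extended square (30″×15″, digits 0–9): 0.08163/0.00833333 → 9, 0.00610/0.00416667 → 1; chars 91.

BF85fb91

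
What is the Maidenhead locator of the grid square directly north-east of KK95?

Longitude square 9; +1 → 10, wraps to 0, carry into field.
Longitude field K = 10; +1 → 11 = L.
Latitude square 5; +1 → 6.

LK06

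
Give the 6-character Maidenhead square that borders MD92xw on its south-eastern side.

ND02av

Longitude subsquare x = 23; +1 → 24, wraps to 0 = a, carry into square.
Longitude square 9; +1 → 10, wraps to 0, carry into field.
Longitude field M = 12; +1 → 13 = N.
Latitude subsquare w = 22; −1 → 21 = v.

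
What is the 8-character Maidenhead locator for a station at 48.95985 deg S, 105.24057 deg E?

Shift to the Maidenhead origin (180°W, 90°S): lon 285.24057, lat 41.04015.
Field: lon ⌊285.24057/20⌋ = 14 → O; lat ⌊41.04015/10⌋ = 4 → E.
Square: lon ⌊5.24057/2⌋ = 2; lat ⌊1.04015/1⌋ = 1.
Subsquare: lon ⌊1.24057/0.0833333⌋ = 14 → o; lat ⌊0.04015/0.0416667⌋ = 0 → a.
Extended square: lon ⌊0.07390/0.00833333⌋ = 8; lat ⌊0.04015/0.00416667⌋ = 9.

OE21oa89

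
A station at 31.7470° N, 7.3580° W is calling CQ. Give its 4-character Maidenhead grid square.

Add 180° to longitude and 90° to latitude: 172.64, 121.75.
Field: lon ⌊172.64/20⌋ = 8 → I; lat ⌊121.75/10⌋ = 12 → M.
Square: lon ⌊12.64/2⌋ = 6; lat ⌊1.75/1⌋ = 1.

IM61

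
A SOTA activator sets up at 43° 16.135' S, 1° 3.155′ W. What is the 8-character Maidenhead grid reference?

Shift to the Maidenhead origin (180°W, 90°S): lon 178.94742, lat 46.73108.
Field: lon ⌊178.94742/20⌋ = 8 → I; lat ⌊46.73108/10⌋ = 4 → E.
Square: lon ⌊18.94742/2⌋ = 9; lat ⌊6.73108/1⌋ = 6.
Subsquare: lon ⌊0.94742/0.0833333⌋ = 11 → l; lat ⌊0.73108/0.0416667⌋ = 17 → r.
Extended square: lon ⌊0.03075/0.00833333⌋ = 3; lat ⌊0.02275/0.00416667⌋ = 5.

IE96lr35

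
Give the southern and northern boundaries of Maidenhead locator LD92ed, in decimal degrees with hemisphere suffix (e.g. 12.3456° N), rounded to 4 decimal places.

57.8750° S, 57.8333° S

Field L=11, D=3: +11·20° lon, +3·10° lat → SW at lon 40°, lat -60°.
Square 9, 2: +9·2° lon, +2·1° lat → SW at lon 58°, lat -58°.
Subsquare e=4, d=3: +4·0.0833333° lon, +3·0.0416667° lat → SW at lon 58.3333°, lat -57.875°.
Cell spans 0.0833333° lon × 0.0416667° lat.
south 57.8750° S, north 57.8333° S.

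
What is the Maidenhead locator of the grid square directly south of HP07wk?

Latitude subsquare k = 10; −1 → 9 = j.
The longitude characters are unchanged.

HP07wj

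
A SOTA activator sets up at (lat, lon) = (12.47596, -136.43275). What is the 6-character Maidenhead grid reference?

CK12sl

Add 180° to longitude and 90° to latitude: 43.5673, 102.4760.
Field (20°×10°, letters A–R): 43.5673/20 → 2 → C, 102.4760/10 → 10 → K; chars CK.
Square (2°×1°, digits 0–9): 3.5673/2 → 1, 2.4760/1 → 2; chars 12.
Subsquare (5′×2.5′, letters a–x): 1.5673/0.0833333 → 18 → s, 0.4760/0.0416667 → 11 → l; chars sl.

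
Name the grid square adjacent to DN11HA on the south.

DN10hx

Latitude subsquare a = 0; −1 → -1, wraps to 23 = x, carry into square.
Latitude square 1; −1 → 0.
The longitude characters are unchanged.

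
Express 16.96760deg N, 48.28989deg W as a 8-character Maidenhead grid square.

Add 180° to longitude and 90° to latitude: 131.71011, 106.96760.
Field: lon ⌊131.71011/20⌋ = 6 → G; lat ⌊106.96760/10⌋ = 10 → K.
Square: lon ⌊11.71011/2⌋ = 5; lat ⌊6.96760/1⌋ = 6.
Subsquare: lon ⌊1.71011/0.0833333⌋ = 20 → u; lat ⌊0.96760/0.0416667⌋ = 23 → x.
Extended square: lon ⌊0.04344/0.00833333⌋ = 5; lat ⌊0.00927/0.00416667⌋ = 2.

GK56ux52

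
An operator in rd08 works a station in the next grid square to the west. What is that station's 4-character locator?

Longitude square 0; −1 → -1, wraps to 9, carry into field.
Longitude field R = 17; −1 → 16 = Q.
The latitude characters are unchanged.

QD98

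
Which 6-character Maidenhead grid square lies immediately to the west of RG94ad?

Longitude subsquare a = 0; −1 → -1, wraps to 23 = x, carry into square.
Longitude square 9; −1 → 8.
The latitude characters are unchanged.

RG84xd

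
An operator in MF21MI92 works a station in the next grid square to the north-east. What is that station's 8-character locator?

Longitude extended square 9; +1 → 10, wraps to 0, carry into subsquare.
Longitude subsquare m = 12; +1 → 13 = n.
Latitude extended square 2; +1 → 3.

MF21ni03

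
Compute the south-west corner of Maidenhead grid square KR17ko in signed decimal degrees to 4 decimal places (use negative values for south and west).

Field K=10, R=17: +10·20° lon, +17·10° lat → SW at lon 20°, lat 80°.
Square 1, 7: +1·2° lon, +7·1° lat → SW at lon 22°, lat 87°.
Subsquare k=10, o=14: +10·0.0833333° lon, +14·0.0416667° lat → SW at lon 22.8333°, lat 87.5833°.
latitude 87.5833, longitude 22.8333.

87.5833, 22.8333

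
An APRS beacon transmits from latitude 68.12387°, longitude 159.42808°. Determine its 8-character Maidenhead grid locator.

QP98rc19

Add 180° to longitude and 90° to latitude: 339.42808, 158.12387.
Field (20°×10°, letters A–R): 339.42808/20 → 16 → Q, 158.12387/10 → 15 → P; chars QP.
Square (2°×1°, digits 0–9): 19.42808/2 → 9, 8.12387/1 → 8; chars 98.
Subsquare (5′×2.5′, letters a–x): 1.42808/0.0833333 → 17 → r, 0.12387/0.0416667 → 2 → c; chars rc.
Extended square (30″×15″, digits 0–9): 0.01141/0.00833333 → 1, 0.04054/0.00416667 → 9; chars 19.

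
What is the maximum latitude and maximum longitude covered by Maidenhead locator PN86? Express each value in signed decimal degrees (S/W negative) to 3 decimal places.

47.000, 138.000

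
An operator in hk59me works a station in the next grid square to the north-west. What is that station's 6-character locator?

Longitude subsquare m = 12; −1 → 11 = l.
Latitude subsquare e = 4; +1 → 5 = f.

HK59lf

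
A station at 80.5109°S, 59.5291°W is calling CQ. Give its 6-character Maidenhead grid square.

Add 180° to longitude and 90° to latitude: 120.4709, 9.4891.
Field: 120.4709/20 → 6 → G, 9.4891/10 → 0 → A; chars GA.
Square: 0.4709/2 → 0, 9.4891/1 → 9; chars 09.
Subsquare: 0.4709/0.0833333 → 5 → f, 0.4891/0.0416667 → 11 → l; chars fl.

GA09fl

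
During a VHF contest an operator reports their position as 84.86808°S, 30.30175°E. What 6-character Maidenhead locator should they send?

Offset from 180°W / 90°S: lon 210.3017°, lat 5.1319°.
Field: lon ⌊210.3017/20⌋ = 10 → K; lat ⌊5.1319/10⌋ = 0 → A.
Square: lon ⌊10.3017/2⌋ = 5; lat ⌊5.1319/1⌋ = 5.
Subsquare: lon ⌊0.3017/0.0833333⌋ = 3 → d; lat ⌊0.1319/0.0416667⌋ = 3 → d.

KA55dd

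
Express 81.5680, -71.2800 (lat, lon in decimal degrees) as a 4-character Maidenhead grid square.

Shift to the Maidenhead origin (180°W, 90°S): lon 108.72, lat 171.57.
Field (20°×10°, letters A–R): lon ⌊108.72/20⌋ = 5 → F; lat ⌊171.57/10⌋ = 17 → R.
Square (2°×1°, digits 0–9): lon ⌊8.72/2⌋ = 4; lat ⌊1.57/1⌋ = 1.

FR41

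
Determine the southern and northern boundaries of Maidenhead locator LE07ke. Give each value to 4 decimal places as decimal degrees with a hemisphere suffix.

Field L=11, E=4: +11·20° lon, +4·10° lat → SW at lon 40°, lat -50°.
Square 0, 7: +0·2° lon, +7·1° lat → SW at lon 40°, lat -43°.
Subsquare k=10, e=4: +10·0.0833333° lon, +4·0.0416667° lat → SW at lon 40.8333°, lat -42.8333°.
Cell spans 0.0833333° lon × 0.0416667° lat.
south 42.8333° S, north 42.7917° S.

42.8333° S, 42.7917° S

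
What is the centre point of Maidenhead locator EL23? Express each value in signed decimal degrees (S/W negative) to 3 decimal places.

23.500, -95.000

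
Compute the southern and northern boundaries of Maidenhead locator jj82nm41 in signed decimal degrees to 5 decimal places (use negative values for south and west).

2.50417, 2.50833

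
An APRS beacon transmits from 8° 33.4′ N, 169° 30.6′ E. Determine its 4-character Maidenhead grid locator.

RJ48

Shift to the Maidenhead origin (180°W, 90°S): lon 349.51, lat 98.56.
Field: 349.51/20 → 17 → R, 98.56/10 → 9 → J; chars RJ.
Square: 9.51/2 → 4, 8.56/1 → 8; chars 48.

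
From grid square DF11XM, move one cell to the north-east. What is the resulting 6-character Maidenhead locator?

Longitude subsquare x = 23; +1 → 24, wraps to 0 = a, carry into square.
Longitude square 1; +1 → 2.
Latitude subsquare m = 12; +1 → 13 = n.

DF21an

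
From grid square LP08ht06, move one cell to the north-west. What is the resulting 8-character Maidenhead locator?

LP08gt97

Longitude extended square 0; −1 → -1, wraps to 9, carry into subsquare.
Longitude subsquare h = 7; −1 → 6 = g.
Latitude extended square 6; +1 → 7.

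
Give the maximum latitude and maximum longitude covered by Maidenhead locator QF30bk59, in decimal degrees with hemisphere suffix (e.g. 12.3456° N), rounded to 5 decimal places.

39.54167° S, 146.13333° E

Field Q=16, F=5: +16·20° lon, +5·10° lat → SW at lon 140°, lat -40°.
Square 3, 0: +3·2° lon, +0·1° lat → SW at lon 146°, lat -40°.
Subsquare b=1, k=10: +1·0.0833333° lon, +10·0.0416667° lat → SW at lon 146.083°, lat -39.5833°.
Extended square 5, 9: +5·0.00833333° lon, +9·0.00416667° lat → SW at lon 146.125°, lat -39.5458°.
Cell spans 0.00833333° lon × 0.00416667° lat. NE corner is SW corner plus one full cell.
latitude 39.54167° S, longitude 146.13333° E.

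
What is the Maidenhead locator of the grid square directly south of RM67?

Latitude square 7; −1 → 6.
The longitude characters are unchanged.

RM66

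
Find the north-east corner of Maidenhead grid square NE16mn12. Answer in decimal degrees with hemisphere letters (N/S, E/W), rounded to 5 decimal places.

Field N=13, E=4: +13·20° lon, +4·10° lat → SW at lon 80°, lat -50°.
Square 1, 6: +1·2° lon, +6·1° lat → SW at lon 82°, lat -44°.
Subsquare m=12, n=13: +12·0.0833333° lon, +13·0.0416667° lat → SW at lon 83°, lat -43.4583°.
Extended square 1, 2: +1·0.00833333° lon, +2·0.00416667° lat → SW at lon 83.0083°, lat -43.45°.
Cell spans 0.00833333° lon × 0.00416667° lat. NE corner is SW corner plus one full cell.
latitude 43.44583° S, longitude 83.01667° E.

43.44583° S, 83.01667° E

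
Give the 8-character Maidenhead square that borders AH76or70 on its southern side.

AH76oq79

Latitude extended square 0; −1 → -1, wraps to 9, carry into subsquare.
Latitude subsquare r = 17; −1 → 16 = q.
The longitude characters are unchanged.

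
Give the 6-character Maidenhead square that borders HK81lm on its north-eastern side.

Longitude subsquare l = 11; +1 → 12 = m.
Latitude subsquare m = 12; +1 → 13 = n.

HK81mn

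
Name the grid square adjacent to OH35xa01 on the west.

OH35wa91

Longitude extended square 0; −1 → -1, wraps to 9, carry into subsquare.
Longitude subsquare x = 23; −1 → 22 = w.
The latitude characters are unchanged.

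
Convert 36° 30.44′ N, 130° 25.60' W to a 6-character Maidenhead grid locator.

Offset from 180°W / 90°S: lon 49.5733°, lat 126.5073°.
Field: 49.5733/20 → 2 → C, 126.5073/10 → 12 → M; chars CM.
Square: 9.5733/2 → 4, 6.5073/1 → 6; chars 46.
Subsquare: 1.5733/0.0833333 → 18 → s, 0.5073/0.0416667 → 12 → m; chars sm.

CM46sm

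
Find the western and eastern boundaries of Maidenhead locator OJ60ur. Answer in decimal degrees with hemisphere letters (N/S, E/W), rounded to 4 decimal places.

113.6667° E, 113.7500° E

Field O=14, J=9: +14·20° lon, +9·10° lat → SW at lon 100°, lat 0°.
Square 6, 0: +6·2° lon, +0·1° lat → SW at lon 112°, lat 0°.
Subsquare u=20, r=17: +20·0.0833333° lon, +17·0.0416667° lat → SW at lon 113.667°, lat 0.708333°.
Cell spans 0.0833333° lon × 0.0416667° lat.
west 113.6667° E, east 113.7500° E.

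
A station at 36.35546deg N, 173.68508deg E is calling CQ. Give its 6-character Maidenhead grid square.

RM66ui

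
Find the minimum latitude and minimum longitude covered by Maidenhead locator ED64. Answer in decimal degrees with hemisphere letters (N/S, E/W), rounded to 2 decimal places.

Field E=4, D=3: +4·20° lon, +3·10° lat → SW at lon -100°, lat -60°.
Square 6, 4: +6·2° lon, +4·1° lat → SW at lon -88°, lat -56°.
latitude 56.00° S, longitude 88.00° W.

56.00° S, 88.00° W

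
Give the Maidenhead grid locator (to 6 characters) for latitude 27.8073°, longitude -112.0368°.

DL37xt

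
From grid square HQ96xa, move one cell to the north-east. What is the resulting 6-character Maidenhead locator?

IQ06ab

Longitude subsquare x = 23; +1 → 24, wraps to 0 = a, carry into square.
Longitude square 9; +1 → 10, wraps to 0, carry into field.
Longitude field H = 7; +1 → 8 = I.
Latitude subsquare a = 0; +1 → 1 = b.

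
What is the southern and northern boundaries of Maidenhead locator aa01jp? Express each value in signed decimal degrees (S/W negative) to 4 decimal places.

Field A=0, A=0: +0·20° lon, +0·10° lat → SW at lon -180°, lat -90°.
Square 0, 1: +0·2° lon, +1·1° lat → SW at lon -180°, lat -89°.
Subsquare j=9, p=15: +9·0.0833333° lon, +15·0.0416667° lat → SW at lon -179.25°, lat -88.375°.
Cell spans 0.0833333° lon × 0.0416667° lat.
south -88.3750, north -88.3333.

-88.3750, -88.3333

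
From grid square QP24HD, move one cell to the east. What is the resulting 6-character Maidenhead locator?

QP24id

Longitude subsquare h = 7; +1 → 8 = i.
The latitude characters are unchanged.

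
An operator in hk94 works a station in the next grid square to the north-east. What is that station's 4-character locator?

IK05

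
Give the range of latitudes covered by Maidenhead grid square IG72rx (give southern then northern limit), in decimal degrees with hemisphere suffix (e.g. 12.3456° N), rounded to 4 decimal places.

Field I=8, G=6: +8·20° lon, +6·10° lat → SW at lon -20°, lat -30°.
Square 7, 2: +7·2° lon, +2·1° lat → SW at lon -6°, lat -28°.
Subsquare r=17, x=23: +17·0.0833333° lon, +23·0.0416667° lat → SW at lon -4.58333°, lat -27.0417°.
Cell spans 0.0833333° lon × 0.0416667° lat.
south 27.0417° S, north 27.0000° S.

27.0417° S, 27.0000° S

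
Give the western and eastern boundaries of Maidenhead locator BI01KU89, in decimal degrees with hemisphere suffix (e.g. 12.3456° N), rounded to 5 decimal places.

159.10000° W, 159.09167° W

Field B=1, I=8: +1·20° lon, +8·10° lat → SW at lon -160°, lat -10°.
Square 0, 1: +0·2° lon, +1·1° lat → SW at lon -160°, lat -9°.
Subsquare k=10, u=20: +10·0.0833333° lon, +20·0.0416667° lat → SW at lon -159.167°, lat -8.16667°.
Extended square 8, 9: +8·0.00833333° lon, +9·0.00416667° lat → SW at lon -159.1°, lat -8.12917°.
Cell spans 0.00833333° lon × 0.00416667° lat.
west 159.10000° W, east 159.09167° W.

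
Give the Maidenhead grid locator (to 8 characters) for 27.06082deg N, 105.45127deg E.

OL27rb44

Offset from 180°W / 90°S: lon 285.45127°, lat 117.06082°.
Field (20°×10°, letters A–R): lon ⌊285.45127/20⌋ = 14 → O; lat ⌊117.06082/10⌋ = 11 → L.
Square (2°×1°, digits 0–9): lon ⌊5.45127/2⌋ = 2; lat ⌊7.06082/1⌋ = 7.
Subsquare (5′×2.5′, letters a–x): lon ⌊1.45127/0.0833333⌋ = 17 → r; lat ⌊0.06082/0.0416667⌋ = 1 → b.
Extended square (30″×15″, digits 0–9): lon ⌊0.03460/0.00833333⌋ = 4; lat ⌊0.01915/0.00416667⌋ = 4.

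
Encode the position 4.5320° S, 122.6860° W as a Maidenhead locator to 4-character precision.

Offset from 180°W / 90°S: lon 57.31°, lat 85.47°.
Field: lon ⌊57.31/20⌋ = 2 → C; lat ⌊85.47/10⌋ = 8 → I.
Square: lon ⌊17.31/2⌋ = 8; lat ⌊5.47/1⌋ = 5.

CI85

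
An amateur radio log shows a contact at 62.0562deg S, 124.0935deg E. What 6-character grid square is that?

Add 180° to longitude and 90° to latitude: 304.0935, 27.9438.
Field: lon ⌊304.0935/20⌋ = 15 → P; lat ⌊27.9438/10⌋ = 2 → C.
Square: lon ⌊4.0935/2⌋ = 2; lat ⌊7.9438/1⌋ = 7.
Subsquare: lon ⌊0.0935/0.0833333⌋ = 1 → b; lat ⌊0.9438/0.0416667⌋ = 22 → w.

PC27bw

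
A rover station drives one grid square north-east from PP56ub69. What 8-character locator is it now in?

PP56uc70

Longitude extended square 6; +1 → 7.
Latitude extended square 9; +1 → 10, wraps to 0, carry into subsquare.
Latitude subsquare b = 1; +1 → 2 = c.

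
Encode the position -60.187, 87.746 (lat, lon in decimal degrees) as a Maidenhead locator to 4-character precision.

NC39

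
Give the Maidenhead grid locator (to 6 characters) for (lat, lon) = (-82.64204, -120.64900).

Offset from 180°W / 90°S: lon 59.3510°, lat 7.3580°.
Field: lon ⌊59.3510/20⌋ = 2 → C; lat ⌊7.3580/10⌋ = 0 → A.
Square: lon ⌊19.3510/2⌋ = 9; lat ⌊7.3580/1⌋ = 7.
Subsquare: lon ⌊1.3510/0.0833333⌋ = 16 → q; lat ⌊0.3580/0.0416667⌋ = 8 → i.

CA97qi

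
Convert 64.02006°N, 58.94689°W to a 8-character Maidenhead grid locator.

Shift to the Maidenhead origin (180°W, 90°S): lon 121.05311, lat 154.02006.
Field: lon ⌊121.05311/20⌋ = 6 → G; lat ⌊154.02006/10⌋ = 15 → P.
Square: lon ⌊1.05311/2⌋ = 0; lat ⌊4.02006/1⌋ = 4.
Subsquare: lon ⌊1.05311/0.0833333⌋ = 12 → m; lat ⌊0.02006/0.0416667⌋ = 0 → a.
Extended square: lon ⌊0.05311/0.00833333⌋ = 6; lat ⌊0.02006/0.00416667⌋ = 4.

GP04ma64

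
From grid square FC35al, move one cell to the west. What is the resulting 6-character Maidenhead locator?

Longitude subsquare a = 0; −1 → -1, wraps to 23 = x, carry into square.
Longitude square 3; −1 → 2.
The latitude characters are unchanged.

FC25xl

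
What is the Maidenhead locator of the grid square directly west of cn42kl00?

Longitude extended square 0; −1 → -1, wraps to 9, carry into subsquare.
Longitude subsquare k = 10; −1 → 9 = j.
The latitude characters are unchanged.

CN42jl90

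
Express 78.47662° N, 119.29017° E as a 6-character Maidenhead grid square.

OQ98pl

Add 180° to longitude and 90° to latitude: 299.2902, 168.4766.
Field: lon ⌊299.2902/20⌋ = 14 → O; lat ⌊168.4766/10⌋ = 16 → Q.
Square: lon ⌊19.2902/2⌋ = 9; lat ⌊8.4766/1⌋ = 8.
Subsquare: lon ⌊1.2902/0.0833333⌋ = 15 → p; lat ⌊0.4766/0.0416667⌋ = 11 → l.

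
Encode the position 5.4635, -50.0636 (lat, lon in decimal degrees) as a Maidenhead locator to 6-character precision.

GJ45xl

Add 180° to longitude and 90° to latitude: 129.9364, 95.4635.
Field (20°×10°, letters A–R): 129.9364/20 → 6 → G, 95.4635/10 → 9 → J; chars GJ.
Square (2°×1°, digits 0–9): 9.9364/2 → 4, 5.4635/1 → 5; chars 45.
Subsquare (5′×2.5′, letters a–x): 1.9364/0.0833333 → 23 → x, 0.4635/0.0416667 → 11 → l; chars xl.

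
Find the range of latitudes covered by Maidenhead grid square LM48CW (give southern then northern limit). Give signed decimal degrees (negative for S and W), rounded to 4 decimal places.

38.9167, 38.9583

Field L=11, M=12: +11·20° lon, +12·10° lat → SW at lon 40°, lat 30°.
Square 4, 8: +4·2° lon, +8·1° lat → SW at lon 48°, lat 38°.
Subsquare c=2, w=22: +2·0.0833333° lon, +22·0.0416667° lat → SW at lon 48.1667°, lat 38.9167°.
Cell spans 0.0833333° lon × 0.0416667° lat.
south 38.9167, north 38.9583.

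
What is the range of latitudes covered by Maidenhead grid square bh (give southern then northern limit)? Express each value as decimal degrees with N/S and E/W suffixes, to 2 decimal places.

Field B=1, H=7: +1·20° lon, +7·10° lat → SW at lon -160°, lat -20°.
Cell spans 20° lon × 10° lat.
south 20.00° S, north 10.00° S.

20.00° S, 10.00° S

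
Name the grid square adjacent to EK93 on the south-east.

FK02

Longitude square 9; +1 → 10, wraps to 0, carry into field.
Longitude field E = 4; +1 → 5 = F.
Latitude square 3; −1 → 2.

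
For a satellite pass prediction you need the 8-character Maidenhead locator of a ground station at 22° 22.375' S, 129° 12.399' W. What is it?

CG57jp50

Offset from 180°W / 90°S: lon 50.79335°, lat 67.62708°.
Field (20°×10°, letters A–R): lon ⌊50.79335/20⌋ = 2 → C; lat ⌊67.62708/10⌋ = 6 → G.
Square (2°×1°, digits 0–9): lon ⌊10.79335/2⌋ = 5; lat ⌊7.62708/1⌋ = 7.
Subsquare (5′×2.5′, letters a–x): lon ⌊0.79335/0.0833333⌋ = 9 → j; lat ⌊0.62708/0.0416667⌋ = 15 → p.
Extended square (30″×15″, digits 0–9): lon ⌊0.04335/0.00833333⌋ = 5; lat ⌊0.00208/0.00416667⌋ = 0.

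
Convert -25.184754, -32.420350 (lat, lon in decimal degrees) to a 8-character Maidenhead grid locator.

HG34st95

Add 180° to longitude and 90° to latitude: 147.57965, 64.81525.
Field: 147.57965/20 → 7 → H, 64.81525/10 → 6 → G; chars HG.
Square: 7.57965/2 → 3, 4.81525/1 → 4; chars 34.
Subsquare: 1.57965/0.0833333 → 18 → s, 0.81525/0.0416667 → 19 → t; chars st.
Extended square: 0.07965/0.00833333 → 9, 0.02358/0.00416667 → 5; chars 95.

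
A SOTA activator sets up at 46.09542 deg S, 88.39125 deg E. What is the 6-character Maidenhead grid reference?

Add 180° to longitude and 90° to latitude: 268.3913, 43.9046.
Field: 268.3913/20 → 13 → N, 43.9046/10 → 4 → E; chars NE.
Square: 8.3913/2 → 4, 3.9046/1 → 3; chars 43.
Subsquare: 0.3913/0.0833333 → 4 → e, 0.9046/0.0416667 → 21 → v; chars ev.

NE43ev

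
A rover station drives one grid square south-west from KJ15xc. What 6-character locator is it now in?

KJ15wb

Longitude subsquare x = 23; −1 → 22 = w.
Latitude subsquare c = 2; −1 → 1 = b.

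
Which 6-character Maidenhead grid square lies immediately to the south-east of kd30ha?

KC39ix

Longitude subsquare h = 7; +1 → 8 = i.
Latitude subsquare a = 0; −1 → -1, wraps to 23 = x, carry into square.
Latitude square 0; −1 → -1, wraps to 9, carry into field.
Latitude field D = 3; −1 → 2 = C.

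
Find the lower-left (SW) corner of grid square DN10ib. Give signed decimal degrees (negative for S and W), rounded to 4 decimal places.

40.0417, -117.3333

Field D=3, N=13: +3·20° lon, +13·10° lat → SW at lon -120°, lat 40°.
Square 1, 0: +1·2° lon, +0·1° lat → SW at lon -118°, lat 40°.
Subsquare i=8, b=1: +8·0.0833333° lon, +1·0.0416667° lat → SW at lon -117.333°, lat 40.0417°.
latitude 40.0417, longitude -117.3333.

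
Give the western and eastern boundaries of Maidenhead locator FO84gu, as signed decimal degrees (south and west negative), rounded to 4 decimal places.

-63.5000, -63.4167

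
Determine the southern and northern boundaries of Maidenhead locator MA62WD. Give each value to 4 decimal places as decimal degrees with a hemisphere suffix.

Field M=12, A=0: +12·20° lon, +0·10° lat → SW at lon 60°, lat -90°.
Square 6, 2: +6·2° lon, +2·1° lat → SW at lon 72°, lat -88°.
Subsquare w=22, d=3: +22·0.0833333° lon, +3·0.0416667° lat → SW at lon 73.8333°, lat -87.875°.
Cell spans 0.0833333° lon × 0.0416667° lat.
south 87.8750° S, north 87.8333° S.

87.8750° S, 87.8333° S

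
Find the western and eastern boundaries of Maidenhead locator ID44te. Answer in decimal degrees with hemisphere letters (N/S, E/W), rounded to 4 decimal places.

10.4167° W, 10.3333° W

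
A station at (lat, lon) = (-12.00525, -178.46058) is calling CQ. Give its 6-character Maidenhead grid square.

AH07sx

Add 180° to longitude and 90° to latitude: 1.5394, 77.9947.
Field (20°×10°, letters A–R): lon ⌊1.5394/20⌋ = 0 → A; lat ⌊77.9947/10⌋ = 7 → H.
Square (2°×1°, digits 0–9): lon ⌊1.5394/2⌋ = 0; lat ⌊7.9947/1⌋ = 7.
Subsquare (5′×2.5′, letters a–x): lon ⌊1.5394/0.0833333⌋ = 18 → s; lat ⌊0.9947/0.0416667⌋ = 23 → x.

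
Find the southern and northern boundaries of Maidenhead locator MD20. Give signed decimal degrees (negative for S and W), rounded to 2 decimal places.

-60.00, -59.00

Field M=12, D=3: +12·20° lon, +3·10° lat → SW at lon 60°, lat -60°.
Square 2, 0: +2·2° lon, +0·1° lat → SW at lon 64°, lat -60°.
Cell spans 2° lon × 1° lat.
south -60.00, north -59.00.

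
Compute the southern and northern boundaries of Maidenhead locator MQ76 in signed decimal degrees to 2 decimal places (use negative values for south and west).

76.00, 77.00

Field M=12, Q=16: +12·20° lon, +16·10° lat → SW at lon 60°, lat 70°.
Square 7, 6: +7·2° lon, +6·1° lat → SW at lon 74°, lat 76°.
Cell spans 2° lon × 1° lat.
south 76.00, north 77.00.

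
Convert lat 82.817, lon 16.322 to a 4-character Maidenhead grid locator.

Add 180° to longitude and 90° to latitude: 196.32, 172.82.
Field: lon ⌊196.32/20⌋ = 9 → J; lat ⌊172.82/10⌋ = 17 → R.
Square: lon ⌊16.32/2⌋ = 8; lat ⌊2.82/1⌋ = 2.

JR82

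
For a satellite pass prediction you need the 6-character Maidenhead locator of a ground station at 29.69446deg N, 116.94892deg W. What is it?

DL19mq

Add 180° to longitude and 90° to latitude: 63.0511, 119.6945.
Field: 63.0511/20 → 3 → D, 119.6945/10 → 11 → L; chars DL.
Square: 3.0511/2 → 1, 9.6945/1 → 9; chars 19.
Subsquare: 1.0511/0.0833333 → 12 → m, 0.6945/0.0416667 → 16 → q; chars mq.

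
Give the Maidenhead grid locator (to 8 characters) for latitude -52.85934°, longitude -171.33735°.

AD47hd93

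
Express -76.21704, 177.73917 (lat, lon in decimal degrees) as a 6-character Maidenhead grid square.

RB83us

Add 180° to longitude and 90° to latitude: 357.7392, 13.7830.
Field (20°×10°, letters A–R): lon ⌊357.7392/20⌋ = 17 → R; lat ⌊13.7830/10⌋ = 1 → B.
Square (2°×1°, digits 0–9): lon ⌊17.7392/2⌋ = 8; lat ⌊3.7830/1⌋ = 3.
Subsquare (5′×2.5′, letters a–x): lon ⌊1.7392/0.0833333⌋ = 20 → u; lat ⌊0.7830/0.0416667⌋ = 18 → s.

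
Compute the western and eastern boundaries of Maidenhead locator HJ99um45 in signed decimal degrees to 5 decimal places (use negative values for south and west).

-20.30000, -20.29167

Field H=7, J=9: +7·20° lon, +9·10° lat → SW at lon -40°, lat 0°.
Square 9, 9: +9·2° lon, +9·1° lat → SW at lon -22°, lat 9°.
Subsquare u=20, m=12: +20·0.0833333° lon, +12·0.0416667° lat → SW at lon -20.3333°, lat 9.5°.
Extended square 4, 5: +4·0.00833333° lon, +5·0.00416667° lat → SW at lon -20.3°, lat 9.52083°.
Cell spans 0.00833333° lon × 0.00416667° lat.
west -20.30000, east -20.29167.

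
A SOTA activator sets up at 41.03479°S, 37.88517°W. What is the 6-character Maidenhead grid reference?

Offset from 180°W / 90°S: lon 142.1148°, lat 48.9652°.
Field (20°×10°, letters A–R): lon ⌊142.1148/20⌋ = 7 → H; lat ⌊48.9652/10⌋ = 4 → E.
Square (2°×1°, digits 0–9): lon ⌊2.1148/2⌋ = 1; lat ⌊8.9652/1⌋ = 8.
Subsquare (5′×2.5′, letters a–x): lon ⌊0.1148/0.0833333⌋ = 1 → b; lat ⌊0.9652/0.0416667⌋ = 23 → x.

HE18bx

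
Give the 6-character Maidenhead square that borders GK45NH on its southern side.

GK45ng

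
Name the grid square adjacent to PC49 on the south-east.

PC58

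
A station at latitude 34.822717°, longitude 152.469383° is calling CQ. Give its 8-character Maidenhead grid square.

QM64ft67

Add 180° to longitude and 90° to latitude: 332.46938, 124.82272.
Field (20°×10°, letters A–R): lon ⌊332.46938/20⌋ = 16 → Q; lat ⌊124.82272/10⌋ = 12 → M.
Square (2°×1°, digits 0–9): lon ⌊12.46938/2⌋ = 6; lat ⌊4.82272/1⌋ = 4.
Subsquare (5′×2.5′, letters a–x): lon ⌊0.46938/0.0833333⌋ = 5 → f; lat ⌊0.82272/0.0416667⌋ = 19 → t.
Extended square (30″×15″, digits 0–9): lon ⌊0.05272/0.00833333⌋ = 6; lat ⌊0.03105/0.00416667⌋ = 7.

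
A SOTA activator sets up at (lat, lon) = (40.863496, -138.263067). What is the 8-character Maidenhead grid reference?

CN00uu87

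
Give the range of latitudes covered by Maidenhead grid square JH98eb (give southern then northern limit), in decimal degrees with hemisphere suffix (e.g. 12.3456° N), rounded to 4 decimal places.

11.9583° S, 11.9167° S

Field J=9, H=7: +9·20° lon, +7·10° lat → SW at lon 0°, lat -20°.
Square 9, 8: +9·2° lon, +8·1° lat → SW at lon 18°, lat -12°.
Subsquare e=4, b=1: +4·0.0833333° lon, +1·0.0416667° lat → SW at lon 18.3333°, lat -11.9583°.
Cell spans 0.0833333° lon × 0.0416667° lat.
south 11.9583° S, north 11.9167° S.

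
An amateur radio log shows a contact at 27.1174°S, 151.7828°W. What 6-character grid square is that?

BG42cv

Offset from 180°W / 90°S: lon 28.2172°, lat 62.8826°.
Field: lon ⌊28.2172/20⌋ = 1 → B; lat ⌊62.8826/10⌋ = 6 → G.
Square: lon ⌊8.2172/2⌋ = 4; lat ⌊2.8826/1⌋ = 2.
Subsquare: lon ⌊0.2172/0.0833333⌋ = 2 → c; lat ⌊0.8826/0.0416667⌋ = 21 → v.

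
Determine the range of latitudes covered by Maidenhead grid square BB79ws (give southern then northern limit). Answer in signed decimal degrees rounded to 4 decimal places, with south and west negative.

-70.2500, -70.2083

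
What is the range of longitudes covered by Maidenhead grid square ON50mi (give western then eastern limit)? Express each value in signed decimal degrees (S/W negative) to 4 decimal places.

111.0000, 111.0833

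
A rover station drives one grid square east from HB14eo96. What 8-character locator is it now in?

HB14fo06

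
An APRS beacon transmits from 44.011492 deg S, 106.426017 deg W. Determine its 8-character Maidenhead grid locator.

DE65sx87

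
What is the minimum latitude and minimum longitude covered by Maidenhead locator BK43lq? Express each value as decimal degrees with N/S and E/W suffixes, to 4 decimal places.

Field B=1, K=10: +1·20° lon, +10·10° lat → SW at lon -160°, lat 10°.
Square 4, 3: +4·2° lon, +3·1° lat → SW at lon -152°, lat 13°.
Subsquare l=11, q=16: +11·0.0833333° lon, +16·0.0416667° lat → SW at lon -151.083°, lat 13.6667°.
latitude 13.6667° N, longitude 151.0833° W.

13.6667° N, 151.0833° W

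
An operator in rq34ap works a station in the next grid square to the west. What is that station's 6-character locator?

RQ24xp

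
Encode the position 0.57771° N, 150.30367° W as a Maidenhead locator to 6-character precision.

Shift to the Maidenhead origin (180°W, 90°S): lon 29.6963, lat 90.5777.
Field (20°×10°, letters A–R): lon ⌊29.6963/20⌋ = 1 → B; lat ⌊90.5777/10⌋ = 9 → J.
Square (2°×1°, digits 0–9): lon ⌊9.6963/2⌋ = 4; lat ⌊0.5777/1⌋ = 0.
Subsquare (5′×2.5′, letters a–x): lon ⌊1.6963/0.0833333⌋ = 20 → u; lat ⌊0.5777/0.0416667⌋ = 13 → n.

BJ40un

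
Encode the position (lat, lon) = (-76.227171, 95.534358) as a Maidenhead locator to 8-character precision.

Add 180° to longitude and 90° to latitude: 275.53436, 13.77283.
Field (20°×10°, letters A–R): lon ⌊275.53436/20⌋ = 13 → N; lat ⌊13.77283/10⌋ = 1 → B.
Square (2°×1°, digits 0–9): lon ⌊15.53436/2⌋ = 7; lat ⌊3.77283/1⌋ = 3.
Subsquare (5′×2.5′, letters a–x): lon ⌊1.53436/0.0833333⌋ = 18 → s; lat ⌊0.77283/0.0416667⌋ = 18 → s.
Extended square (30″×15″, digits 0–9): lon ⌊0.03436/0.00833333⌋ = 4; lat ⌊0.02283/0.00416667⌋ = 5.

NB73ss45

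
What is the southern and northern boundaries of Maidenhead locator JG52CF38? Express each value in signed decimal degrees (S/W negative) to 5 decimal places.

-27.75833, -27.75417

Field J=9, G=6: +9·20° lon, +6·10° lat → SW at lon 0°, lat -30°.
Square 5, 2: +5·2° lon, +2·1° lat → SW at lon 10°, lat -28°.
Subsquare c=2, f=5: +2·0.0833333° lon, +5·0.0416667° lat → SW at lon 10.1667°, lat -27.7917°.
Extended square 3, 8: +3·0.00833333° lon, +8·0.00416667° lat → SW at lon 10.1917°, lat -27.7583°.
Cell spans 0.00833333° lon × 0.00416667° lat.
south -27.75833, north -27.75417.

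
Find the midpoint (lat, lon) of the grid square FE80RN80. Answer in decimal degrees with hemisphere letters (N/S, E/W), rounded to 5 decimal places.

49.45625° S, 62.51250° W

Field F=5, E=4: +5·20° lon, +4·10° lat → SW at lon -80°, lat -50°.
Square 8, 0: +8·2° lon, +0·1° lat → SW at lon -64°, lat -50°.
Subsquare r=17, n=13: +17·0.0833333° lon, +13·0.0416667° lat → SW at lon -62.5833°, lat -49.4583°.
Extended square 8, 0: +8·0.00833333° lon, +0·0.00416667° lat → SW at lon -62.5167°, lat -49.4583°.
Cell spans 0.00833333° lon × 0.00416667° lat. Centre is SW corner plus half of each.
latitude 49.45625° S, longitude 62.51250° W.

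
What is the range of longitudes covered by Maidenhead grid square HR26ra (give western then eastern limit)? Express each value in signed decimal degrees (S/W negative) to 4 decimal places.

Field H=7, R=17: +7·20° lon, +17·10° lat → SW at lon -40°, lat 80°.
Square 2, 6: +2·2° lon, +6·1° lat → SW at lon -36°, lat 86°.
Subsquare r=17, a=0: +17·0.0833333° lon, +0·0.0416667° lat → SW at lon -34.5833°, lat 86°.
Cell spans 0.0833333° lon × 0.0416667° lat.
west -34.5833, east -34.5000.

-34.5833, -34.5000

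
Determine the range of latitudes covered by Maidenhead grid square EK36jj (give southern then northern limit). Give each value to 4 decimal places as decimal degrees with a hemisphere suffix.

Field E=4, K=10: +4·20° lon, +10·10° lat → SW at lon -100°, lat 10°.
Square 3, 6: +3·2° lon, +6·1° lat → SW at lon -94°, lat 16°.
Subsquare j=9, j=9: +9·0.0833333° lon, +9·0.0416667° lat → SW at lon -93.25°, lat 16.375°.
Cell spans 0.0833333° lon × 0.0416667° lat.
south 16.3750° N, north 16.4167° N.

16.3750° N, 16.4167° N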